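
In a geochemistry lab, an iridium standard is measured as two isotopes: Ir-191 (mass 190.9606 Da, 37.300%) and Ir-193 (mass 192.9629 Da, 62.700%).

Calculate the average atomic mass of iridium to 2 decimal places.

192.22 Da

Average mass = Σ (abundance × isotope mass) = 0.37300 × 190.9606 + 0.62700 × 192.9629
= 71.22830 + 120.98774 = 192.21604 Da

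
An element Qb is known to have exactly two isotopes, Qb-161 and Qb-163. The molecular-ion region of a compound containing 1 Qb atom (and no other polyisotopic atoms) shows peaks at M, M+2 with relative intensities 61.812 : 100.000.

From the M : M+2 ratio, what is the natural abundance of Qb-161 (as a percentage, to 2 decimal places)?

Let p = fractional abundance of Qb-161. I(M+2)/I(M) = [C(1,1)·p^0·(1−p)] / p^1 = 1·(1−p)/p = 100.000/61.812 = 1.6178
(1−p)/p = 1.6178/1 = 1.6178  ⇒  p = 1/(1 + 1.6178) = 0.3820
Qb-161: 38.20%, Qb-163: 61.80%.

38.20%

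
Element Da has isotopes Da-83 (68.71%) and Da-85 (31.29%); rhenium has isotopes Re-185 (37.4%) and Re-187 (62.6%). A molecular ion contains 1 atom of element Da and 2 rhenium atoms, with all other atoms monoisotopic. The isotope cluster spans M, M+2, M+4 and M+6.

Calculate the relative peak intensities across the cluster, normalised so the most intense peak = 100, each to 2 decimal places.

Element Da pattern (n=1): 0.6871 : 0.3129
Rhenium pattern (n=2): 0.139876 : 0.468248 : 0.391876
Convolve the two distributions (both contribute in 2-u steps):
  M: 0.6871×0.139876 = 0.096109
  M+2: 0.6871×0.468248 + 0.3129×0.139876 = 0.365500
  M+4: 0.6871×0.391876 + 0.3129×0.468248 = 0.415773
  M+6: 0.3129×0.391876 = 0.122618
Scale to base peak (0.415773) = 100: 23.12 : 87.91 : 100.00 : 29.49

23.12 : 87.91 : 100.00 : 29.49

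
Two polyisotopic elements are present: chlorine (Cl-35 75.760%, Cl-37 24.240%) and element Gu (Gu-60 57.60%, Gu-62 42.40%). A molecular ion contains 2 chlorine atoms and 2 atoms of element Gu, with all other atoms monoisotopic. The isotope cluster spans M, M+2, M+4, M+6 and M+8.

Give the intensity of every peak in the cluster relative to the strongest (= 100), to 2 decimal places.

Chlorine pattern (n=2): 0.57395776 : 0.36728448 : 0.05875776
Element Gu pattern (n=2): 0.331776 : 0.488448 : 0.179776
Convolve the two distributions (both contribute in 2-u steps):
  M: 0.57395776×0.331776 = 0.190425
  M+2: 0.57395776×0.488448 + 0.36728448×0.331776 = 0.402205
  M+4: 0.57395776×0.179776 + 0.36728448×0.488448 + 0.05875776×0.331776 = 0.302078
  M+6: 0.36728448×0.179776 + 0.05875776×0.488448 = 0.094729
  M+8: 0.05875776×0.179776 = 0.010563
Scale to base peak (0.402205) = 100: 47.35 : 100.00 : 75.11 : 23.55 : 2.63

47.35 : 100.00 : 75.11 : 23.55 : 2.63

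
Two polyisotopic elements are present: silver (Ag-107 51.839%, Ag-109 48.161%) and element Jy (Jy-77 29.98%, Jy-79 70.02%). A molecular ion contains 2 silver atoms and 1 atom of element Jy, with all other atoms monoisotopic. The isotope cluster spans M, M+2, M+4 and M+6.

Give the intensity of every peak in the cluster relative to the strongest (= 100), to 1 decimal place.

Silver pattern (n=2): 0.26872819 : 0.49932362 : 0.23194819
Element Jy pattern (n=1): 0.2998 : 0.7002
Convolve the two distributions (both contribute in 2-u steps):
  M: 0.26872819×0.2998 = 0.080565
  M+2: 0.26872819×0.7002 + 0.49932362×0.2998 = 0.337861
  M+4: 0.49932362×0.7002 + 0.23194819×0.2998 = 0.419164
  M+6: 0.23194819×0.7002 = 0.162410
Scale to base peak (0.419164) = 100: 19.2 : 80.6 : 100.0 : 38.7

19.2 : 80.6 : 100.0 : 38.7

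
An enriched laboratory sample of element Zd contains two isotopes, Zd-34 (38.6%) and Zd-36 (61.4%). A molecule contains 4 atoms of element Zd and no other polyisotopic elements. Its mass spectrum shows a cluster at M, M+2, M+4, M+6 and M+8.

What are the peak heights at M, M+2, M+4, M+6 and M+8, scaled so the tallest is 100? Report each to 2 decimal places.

Each Zd atom is independently Zd-34 (p = 0.386) or Zd-36 (q = 0.614); the cluster is the binomial expansion (p + q)^4.
P(M) = 0.386^4 = 0.022200
P(M+2) = 4 × 0.386^3 × 0.614^1 = 0.141251
P(M+4) = 6 × 0.386^2 × 0.614^2 = 0.337025
P(M+6) = 4 × 0.386^1 × 0.614^3 = 0.357398
P(M+8) = 0.614^4 = 0.142126
The M+6 peak is largest (0.357398); scaling to 100 gives 6.21 : 39.52 : 94.30 : 100.00 : 39.77.

6.21 : 39.52 : 94.30 : 100.00 : 39.77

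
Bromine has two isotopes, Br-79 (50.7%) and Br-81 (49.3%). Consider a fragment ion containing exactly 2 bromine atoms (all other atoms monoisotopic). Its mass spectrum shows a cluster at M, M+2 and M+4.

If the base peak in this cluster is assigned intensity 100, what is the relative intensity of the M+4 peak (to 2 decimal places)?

Term probabilities: M 0.2570, M+2 0.4999, M+4 0.2430. Base peak = M+2.
P(M+2) = C(2,1) × 0.507^1 × 0.493^1 = 2 × 0.5070 × 0.4930 = 0.499902 (base)
P(M+4) = C(2,2) × 0.507^0 × 0.493^2 = 1 × 1.0000 × 0.243049 = 0.243049
Relative intensity = 0.243049 / 0.499902 × 100 = 48.62

48.62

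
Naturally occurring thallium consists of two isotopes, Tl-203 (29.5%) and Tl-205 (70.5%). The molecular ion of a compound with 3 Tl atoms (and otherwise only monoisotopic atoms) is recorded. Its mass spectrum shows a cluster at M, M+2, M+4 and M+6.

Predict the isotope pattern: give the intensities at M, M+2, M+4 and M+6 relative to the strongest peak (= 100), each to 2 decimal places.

5.84 : 41.84 : 100.00 : 79.66

Each Tl atom is independently Tl-203 (p = 0.295) or Tl-205 (q = 0.705); the cluster is the binomial expansion (p + q)^3.
P(M) = 0.295^3 = 0.025672
P(M+2) = 3 × 0.295^2 × 0.705^1 = 0.184058
P(M+4) = 3 × 0.295^1 × 0.705^2 = 0.439867
P(M+6) = 0.705^3 = 0.350403
The M+4 peak is largest (0.439867); scaling to 100 gives 5.84 : 41.84 : 100.00 : 79.66.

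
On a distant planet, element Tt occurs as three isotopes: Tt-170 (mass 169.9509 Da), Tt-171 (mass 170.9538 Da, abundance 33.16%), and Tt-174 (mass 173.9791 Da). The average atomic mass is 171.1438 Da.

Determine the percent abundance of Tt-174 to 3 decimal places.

The remaining 66.84% is split between Tt-170 (fraction x) and Tt-174 (fraction 0.6684 − x).
Substituting: 169.9509x + 173.9791(0.6684 − x) = 114.45551992
(169.9509 − 173.9791)x = -1.83211052  ⇒  x = 0.45482, y = 0.21358
Tt-170: 45.482%, Tt-174: 21.358%.

21.358%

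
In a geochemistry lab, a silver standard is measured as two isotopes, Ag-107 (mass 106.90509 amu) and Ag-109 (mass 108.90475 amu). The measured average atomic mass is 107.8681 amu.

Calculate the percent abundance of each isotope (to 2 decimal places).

Let x be the fractional abundance of Ag-107; then Ag-109 has abundance 1 − x.
106.90509·x + 108.90475·(1 − x) = 107.8681
(106.90509 − 108.90475)·x = 107.8681 − 108.90475
x = -1.03665 / -1.99966 = 0.51841 → 51.84% Ag-107, 48.16% Ag-109.

Ag-107: 51.84%, Ag-109: 48.16%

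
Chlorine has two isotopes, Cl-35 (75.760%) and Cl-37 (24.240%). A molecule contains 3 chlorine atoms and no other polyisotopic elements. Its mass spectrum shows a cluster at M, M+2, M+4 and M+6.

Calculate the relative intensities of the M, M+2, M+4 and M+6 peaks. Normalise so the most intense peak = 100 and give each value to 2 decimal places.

Expanding (0.75760 + 0.24240)^3:
P(M) = 0.75760^3 = 0.434830
P(M+2) = 3 × 0.75760^2 × 0.24240^1 = 0.417382
P(M+4) = 3 × 0.75760^1 × 0.24240^2 = 0.133545
P(M+6) = 0.24240^3 = 0.014243
The M peak is largest (0.434830); scaling to 100 gives 100.00 : 95.99 : 30.71 : 3.28.

100.00 : 95.99 : 30.71 : 3.28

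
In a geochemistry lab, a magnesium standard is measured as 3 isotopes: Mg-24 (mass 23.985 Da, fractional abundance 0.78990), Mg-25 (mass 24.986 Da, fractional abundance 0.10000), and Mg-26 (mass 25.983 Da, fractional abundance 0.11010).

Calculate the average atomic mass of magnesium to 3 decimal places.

Ar = Σ fᵢ·mᵢ = 0.78990 × 23.985 + 0.10000 × 24.986 + 0.11010 × 25.983
= 18.9458 + 2.4986 + 2.8607 = 24.3051 Da

24.305 Da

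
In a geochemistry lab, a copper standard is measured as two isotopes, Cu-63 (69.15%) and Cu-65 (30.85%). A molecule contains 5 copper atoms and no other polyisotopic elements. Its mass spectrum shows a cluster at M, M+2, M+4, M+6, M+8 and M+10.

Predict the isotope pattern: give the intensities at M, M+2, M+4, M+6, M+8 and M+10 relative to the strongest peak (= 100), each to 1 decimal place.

Each Cu atom is independently Cu-63 (p = 0.6915) or Cu-65 (q = 0.3085); the cluster is the binomial expansion (p + q)^5.
P(M) = 0.6915^5 = 0.158111
P(M+2) = 5 × 0.6915^4 × 0.3085^1 = 0.352691
P(M+4) = 10 × 0.6915^3 × 0.3085^2 = 0.314693
P(M+6) = 10 × 0.6915^2 × 0.3085^3 = 0.140394
P(M+8) = 5 × 0.6915^1 × 0.3085^4 = 0.031317
P(M+10) = 0.3085^5 = 0.002794
The M+2 peak is largest (0.352691); scaling to 100 gives 44.8 : 100.0 : 89.2 : 39.8 : 8.9 : 0.8.

44.8 : 100.0 : 89.2 : 39.8 : 8.9 : 0.8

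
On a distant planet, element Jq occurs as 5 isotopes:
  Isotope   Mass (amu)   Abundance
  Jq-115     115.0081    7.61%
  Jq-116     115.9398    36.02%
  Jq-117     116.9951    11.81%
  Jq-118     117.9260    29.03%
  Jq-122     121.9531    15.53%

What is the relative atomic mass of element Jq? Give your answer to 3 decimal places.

117.504 amu

Ar = Σ fᵢ·mᵢ = 0.0761 × 115.0081 + 0.3602 × 115.9398 + 0.1181 × 116.9951 + 0.2903 × 117.9260 + 0.1553 × 121.9531
= 8.75212 + 41.76152 + 13.81712 + 34.23392 + 18.93932 = 117.50400 amu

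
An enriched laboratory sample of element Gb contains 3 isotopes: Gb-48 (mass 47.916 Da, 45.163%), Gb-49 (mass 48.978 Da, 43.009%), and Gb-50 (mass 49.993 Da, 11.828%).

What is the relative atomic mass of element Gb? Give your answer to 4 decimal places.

48.6184 Da

Average mass = Σ (abundance × isotope mass) = 0.45163 × 47.916 + 0.43009 × 48.978 + 0.11828 × 49.993
= 21.64030 + 21.06495 + 5.91317 = 48.61842 Da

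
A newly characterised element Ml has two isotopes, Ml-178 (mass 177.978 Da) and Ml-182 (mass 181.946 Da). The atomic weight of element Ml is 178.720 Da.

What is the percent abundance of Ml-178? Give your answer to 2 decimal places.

Writing the weighted mean with unknown fraction x of Ml-178:
177.978·x + 181.946·(1 − x) = 178.720
(177.978 − 181.946)·x = 178.720 − 181.946
x = -3.226 / -3.968 = 0.81300 → 81.30% Ml-178, 18.70% Ml-182.

81.30%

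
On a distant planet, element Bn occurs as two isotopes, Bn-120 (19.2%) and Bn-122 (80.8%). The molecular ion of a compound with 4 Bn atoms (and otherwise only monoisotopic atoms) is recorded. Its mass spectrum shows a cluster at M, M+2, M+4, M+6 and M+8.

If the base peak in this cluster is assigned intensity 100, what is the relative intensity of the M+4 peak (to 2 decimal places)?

(0.192 + 0.808)^4 gives M 0.0014, M+2 0.0229, M+4 0.1444, M+6 0.4051, M+8 0.4262; the largest is M+8.
P(M+8) = C(4,4) × 0.192^0 × 0.808^4 = 1 × 1.0000 × 0.4262314 = 0.426231 (base)
P(M+4) = C(4,2) × 0.192^2 × 0.808^2 = 6 × 0.036864 × 0.652864 = 0.144403
Relative intensity = 0.144403 / 0.426231 × 100 = 33.88

33.88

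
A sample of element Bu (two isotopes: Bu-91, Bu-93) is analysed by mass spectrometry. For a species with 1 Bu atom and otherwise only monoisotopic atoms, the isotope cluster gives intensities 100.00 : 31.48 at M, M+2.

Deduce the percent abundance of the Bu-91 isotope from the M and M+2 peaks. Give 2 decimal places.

76.06%

Let p = fractional abundance of Bu-91. I(M+2)/I(M) = [C(1,1)·p^0·(1−p)] / p^1 = 1·(1−p)/p = 31.48/100.00 = 0.3148
(1−p)/p = 0.3148/1 = 0.3148  ⇒  p = 1/(1 + 0.3148) = 0.7606
Bu-91: 76.06%, Bu-93: 23.94%.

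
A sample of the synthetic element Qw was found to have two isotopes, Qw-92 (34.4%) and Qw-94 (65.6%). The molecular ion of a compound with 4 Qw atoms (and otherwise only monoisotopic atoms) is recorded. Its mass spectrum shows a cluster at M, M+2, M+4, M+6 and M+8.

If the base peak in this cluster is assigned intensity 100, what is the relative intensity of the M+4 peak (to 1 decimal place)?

Term probabilities: M 0.0140, M+2 0.1068, M+4 0.3055, M+6 0.3884, M+8 0.1852. Base peak = M+6.
P(M+6) = C(4,3) × 0.344^1 × 0.656^3 = 4 × 0.3440 × 0.28230042 = 0.388445 (base)
P(M+4) = C(4,2) × 0.344^2 × 0.656^2 = 6 × 0.118336 × 0.430336 = 0.305545
Relative intensity = 0.305545 / 0.388445 × 100 = 78.7

78.7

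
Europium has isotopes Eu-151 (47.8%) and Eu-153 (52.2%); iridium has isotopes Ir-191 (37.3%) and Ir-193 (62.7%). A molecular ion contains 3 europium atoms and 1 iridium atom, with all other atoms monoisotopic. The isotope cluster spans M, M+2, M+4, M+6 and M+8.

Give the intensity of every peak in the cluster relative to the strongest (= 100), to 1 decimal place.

11.0 : 54.6 : 100.0 : 80.5 : 24.1

Europium pattern (n=3): 0.10921535 : 0.35780594 : 0.39074206 : 0.14223665
Iridium pattern (n=1): 0.3730 : 0.6270
Convolve the two distributions (both contribute in 2-u steps):
  M: 0.10921535×0.3730 = 0.040737
  M+2: 0.10921535×0.6270 + 0.35780594×0.3730 = 0.201940
  M+4: 0.35780594×0.6270 + 0.39074206×0.3730 = 0.370091
  M+6: 0.39074206×0.6270 + 0.14223665×0.3730 = 0.298050
  M+8: 0.14223665×0.6270 = 0.089182
Scale to base peak (0.370091) = 100: 11.0 : 54.6 : 100.0 : 80.5 : 24.1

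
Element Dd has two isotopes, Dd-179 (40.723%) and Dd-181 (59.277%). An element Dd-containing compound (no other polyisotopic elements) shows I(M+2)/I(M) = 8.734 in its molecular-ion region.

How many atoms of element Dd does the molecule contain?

For n independent Dd atoms, I(M+2)/I(M) = n · (abundance Dd-181) / (abundance Dd-179) = n · 0.59277/0.40723.
n = 8.734 × 0.40723/0.59277 = 6.00 ≈ 6

6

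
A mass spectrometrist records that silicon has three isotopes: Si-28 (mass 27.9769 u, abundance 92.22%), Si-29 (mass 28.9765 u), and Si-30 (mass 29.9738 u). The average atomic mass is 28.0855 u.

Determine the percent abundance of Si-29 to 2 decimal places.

Let x and y be the fractions of Si-29 and Si-30. Then x + y = 1 − 0.9222 = 0.0778 and 28.9765x + 29.9738y = 28.0855 − 0.9222×27.9769 = 2.28520282.
Substituting: 28.9765x + 29.9738(0.0778 − x) = 2.28520282
(28.9765 − 29.9738)x = -0.04675882  ⇒  x = 0.04689, y = 0.03091
Si-29: 4.69%, Si-30: 3.09%.

4.69%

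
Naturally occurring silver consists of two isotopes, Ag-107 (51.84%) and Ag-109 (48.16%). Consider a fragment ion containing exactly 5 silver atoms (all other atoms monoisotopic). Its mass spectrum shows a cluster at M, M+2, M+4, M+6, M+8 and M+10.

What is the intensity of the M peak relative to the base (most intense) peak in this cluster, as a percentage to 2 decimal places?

11.59%

Term probabilities: M 0.0374, M+2 0.1739, M+4 0.3231, M+6 0.3002, M+8 0.1394, M+10 0.0259. Base peak = M+4.
P(M+4) = C(5,2) × 0.5184^3 × 0.4816^2 = 10 × 0.13931407 × 0.23193856 = 0.323123 (base)
P(M) = C(5,0) × 0.5184^5 × 0.4816^0 = 1 × 0.03743906 × 1.0000 = 0.037439
Relative intensity = 0.037439 / 0.323123 × 100 = 11.59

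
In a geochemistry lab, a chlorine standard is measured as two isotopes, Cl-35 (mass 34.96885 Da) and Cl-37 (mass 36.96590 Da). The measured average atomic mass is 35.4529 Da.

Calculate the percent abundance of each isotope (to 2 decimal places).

Cl-35: 75.76%, Cl-37: 24.24%

Writing the weighted mean with unknown fraction x of Cl-35:
34.96885·x + 36.96590·(1 − x) = 35.4529
(34.96885 − 36.96590)·x = 35.4529 − 36.96590
x = -1.51300 / -1.99705 = 0.75762 → 75.76% Cl-35, 24.24% Cl-37.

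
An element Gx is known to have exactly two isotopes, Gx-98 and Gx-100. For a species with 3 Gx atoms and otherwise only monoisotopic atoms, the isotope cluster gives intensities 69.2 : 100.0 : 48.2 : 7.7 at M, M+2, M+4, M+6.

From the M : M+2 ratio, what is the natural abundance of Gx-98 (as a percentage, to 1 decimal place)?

67.5%

Write p for the Gx-98 fraction. I(M+2)/I(M) = [C(3,1)·p^2·(1−p)] / p^3 = 3·(1−p)/p = 100.0/69.2 = 1.4451
(1−p)/p = 1.4451/3 = 0.4817  ⇒  p = 1/(1 + 0.4817) = 0.6749
Gx-98: 67.5%, Gx-100: 32.5%.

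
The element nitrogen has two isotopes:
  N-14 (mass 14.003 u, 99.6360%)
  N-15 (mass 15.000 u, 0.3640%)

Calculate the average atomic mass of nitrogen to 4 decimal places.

Ar = Σ fᵢ·mᵢ = 0.996360 × 14.003 + 0.003640 × 15.000
= 13.95203 + 0.05460 = 14.00663 u

14.0066 u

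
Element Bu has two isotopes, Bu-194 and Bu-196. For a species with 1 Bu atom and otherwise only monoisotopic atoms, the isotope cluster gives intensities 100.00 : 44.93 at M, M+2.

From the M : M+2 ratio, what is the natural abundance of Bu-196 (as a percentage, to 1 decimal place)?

Write p for the Bu-194 fraction. I(M+2)/I(M) = [C(1,1)·p^0·(1−p)] / p^1 = 1·(1−p)/p = 44.93/100.00 = 0.4493
(1−p)/p = 0.4493/1 = 0.4493  ⇒  p = 1/(1 + 0.4493) = 0.6900
Bu-194: 69.0%, Bu-196: 31.0%.

31.0%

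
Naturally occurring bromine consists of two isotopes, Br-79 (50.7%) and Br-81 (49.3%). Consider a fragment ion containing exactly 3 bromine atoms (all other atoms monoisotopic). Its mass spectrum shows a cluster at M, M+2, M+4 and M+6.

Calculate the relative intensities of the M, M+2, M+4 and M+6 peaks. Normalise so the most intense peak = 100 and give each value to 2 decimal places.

34.28 : 100.00 : 97.24 : 31.52

Each Br atom is independently Br-79 (p = 0.507) or Br-81 (q = 0.493); the cluster is the binomial expansion (p + q)^3.
P(M) = 0.507^3 = 0.130324
P(M+2) = 3 × 0.507^2 × 0.493^1 = 0.380175
P(M+4) = 3 × 0.507^1 × 0.493^2 = 0.369678
P(M+6) = 0.493^3 = 0.119823
The M+2 peak is largest (0.380175); scaling to 100 gives 34.28 : 100.00 : 97.24 : 31.52.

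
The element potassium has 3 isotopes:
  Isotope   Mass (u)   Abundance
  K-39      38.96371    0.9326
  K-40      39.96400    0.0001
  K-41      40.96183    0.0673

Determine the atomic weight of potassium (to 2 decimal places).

Weight each isotope mass by its fractional abundance: 0.9326 × 38.96371 + 0.0001 × 39.96400 + 0.0673 × 40.96183
= 36.337556 + 0.003996 + 2.756731 = 39.098283 u

39.10 u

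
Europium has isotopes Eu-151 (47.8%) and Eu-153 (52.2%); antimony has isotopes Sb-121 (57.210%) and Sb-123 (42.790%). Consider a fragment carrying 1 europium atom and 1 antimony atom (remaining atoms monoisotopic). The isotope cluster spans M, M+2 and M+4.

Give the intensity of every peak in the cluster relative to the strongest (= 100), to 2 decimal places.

Europium pattern (n=1): 0.4780 : 0.5220
Antimony pattern (n=1): 0.5721 : 0.4279
Convolve the two distributions (both contribute in 2-u steps):
  M: 0.4780×0.5721 = 0.273464
  M+2: 0.4780×0.4279 + 0.5220×0.5721 = 0.503172
  M+4: 0.5220×0.4279 = 0.223364
Scale to base peak (0.503172) = 100: 54.35 : 100.00 : 44.39

54.35 : 100.00 : 44.39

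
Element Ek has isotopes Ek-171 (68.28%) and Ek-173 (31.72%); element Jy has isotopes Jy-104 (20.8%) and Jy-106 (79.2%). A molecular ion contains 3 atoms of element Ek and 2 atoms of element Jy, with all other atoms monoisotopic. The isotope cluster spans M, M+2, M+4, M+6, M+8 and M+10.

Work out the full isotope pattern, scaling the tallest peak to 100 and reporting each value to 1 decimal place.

Element Ek pattern (n=3): 0.31833218 : 0.44365099 : 0.20610149 : 0.03191534
Element Jy pattern (n=2): 0.043264 : 0.329472 : 0.627264
Convolve the two distributions (both contribute in 2-u steps):
  M: 0.31833218×0.043264 = 0.013772
  M+2: 0.31833218×0.329472 + 0.44365099×0.043264 = 0.124076
  M+4: 0.31833218×0.627264 + 0.44365099×0.329472 + 0.20610149×0.043264 = 0.354766
  M+6: 0.44365099×0.627264 + 0.20610149×0.329472 + 0.03191534×0.043264 = 0.347572
  M+8: 0.20610149×0.627264 + 0.03191534×0.329472 = 0.139795
  M+10: 0.03191534×0.627264 = 0.020019
Scale to base peak (0.354766) = 100: 3.9 : 35.0 : 100.0 : 98.0 : 39.4 : 5.6

3.9 : 35.0 : 100.0 : 98.0 : 39.4 : 5.6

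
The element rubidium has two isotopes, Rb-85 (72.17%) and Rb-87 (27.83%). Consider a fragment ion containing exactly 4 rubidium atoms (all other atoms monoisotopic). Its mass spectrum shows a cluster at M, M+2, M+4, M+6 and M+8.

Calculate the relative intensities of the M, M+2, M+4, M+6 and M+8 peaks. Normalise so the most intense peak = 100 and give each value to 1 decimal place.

64.8 : 100.0 : 57.8 : 14.9 : 1.4

Expanding (0.7217 + 0.2783)^4:
P(M) = 0.7217^4 = 0.271286
P(M+2) = 4 × 0.7217^3 × 0.2783^1 = 0.418450
P(M+4) = 6 × 0.7217^2 × 0.2783^2 = 0.242042
P(M+6) = 4 × 0.7217^1 × 0.2783^3 = 0.062224
P(M+8) = 0.2783^4 = 0.005999
The M+2 peak is largest (0.418450); scaling to 100 gives 64.8 : 100.0 : 57.8 : 14.9 : 1.4.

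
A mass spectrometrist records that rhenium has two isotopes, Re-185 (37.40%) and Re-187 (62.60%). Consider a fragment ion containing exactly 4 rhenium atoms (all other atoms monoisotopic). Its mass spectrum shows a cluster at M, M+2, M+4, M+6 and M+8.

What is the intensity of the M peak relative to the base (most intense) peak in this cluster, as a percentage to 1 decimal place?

(0.3740 + 0.6260)^4 gives M 0.0196, M+2 0.1310, M+4 0.3289, M+6 0.3670, M+8 0.1536; the largest is M+6.
P(M+6) = C(4,3) × 0.3740^1 × 0.6260^3 = 4 × 0.3740 × 0.24531438 = 0.366990 (base)
P(M) = C(4,0) × 0.3740^4 × 0.6260^0 = 1 × 0.0195653 × 1.0000 = 0.019565
Relative intensity = 0.019565 / 0.366990 × 100 = 5.3

5.3%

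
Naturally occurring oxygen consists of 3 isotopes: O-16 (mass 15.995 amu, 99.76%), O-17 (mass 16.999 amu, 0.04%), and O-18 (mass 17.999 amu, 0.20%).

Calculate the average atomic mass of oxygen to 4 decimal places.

Average mass = Σ (abundance × isotope mass) = 0.9976 × 15.995 + 0.0004 × 16.999 + 0.0020 × 17.999
= 15.95661 + 0.00680 + 0.03600 = 15.99941 amu

15.9994 amu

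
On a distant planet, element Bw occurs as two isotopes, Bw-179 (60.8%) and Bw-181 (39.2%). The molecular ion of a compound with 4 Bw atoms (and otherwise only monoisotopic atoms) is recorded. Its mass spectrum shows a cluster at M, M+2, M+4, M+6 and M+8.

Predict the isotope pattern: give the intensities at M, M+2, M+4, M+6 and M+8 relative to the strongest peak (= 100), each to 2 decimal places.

38.78 : 100.00 : 96.71 : 41.57 : 6.70

Each Bw atom is independently Bw-179 (p = 0.608) or Bw-181 (q = 0.392); the cluster is the binomial expansion (p + q)^4.
P(M) = 0.608^4 = 0.136651
P(M+2) = 4 × 0.608^3 × 0.392^1 = 0.352417
P(M+4) = 6 × 0.608^2 × 0.392^2 = 0.340824
P(M+6) = 4 × 0.608^1 × 0.392^3 = 0.146495
P(M+8) = 0.392^4 = 0.023613
The M+2 peak is largest (0.352417); scaling to 100 gives 38.78 : 100.00 : 96.71 : 41.57 : 6.70.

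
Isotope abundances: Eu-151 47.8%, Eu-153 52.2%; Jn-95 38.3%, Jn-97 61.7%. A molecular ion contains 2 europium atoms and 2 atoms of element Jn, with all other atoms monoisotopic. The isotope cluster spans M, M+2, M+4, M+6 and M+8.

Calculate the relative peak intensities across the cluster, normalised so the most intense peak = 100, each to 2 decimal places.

Europium pattern (n=2): 0.228484 : 0.499032 : 0.272484
Element Jn pattern (n=2): 0.146689 : 0.472622 : 0.380689
Convolve the two distributions (both contribute in 2-u steps):
  M: 0.228484×0.146689 = 0.033516
  M+2: 0.228484×0.472622 + 0.499032×0.146689 = 0.181189
  M+4: 0.228484×0.380689 + 0.499032×0.472622 + 0.272484×0.146689 = 0.362805
  M+6: 0.499032×0.380689 + 0.272484×0.472622 = 0.318758
  M+8: 0.272484×0.380689 = 0.103732
Scale to base peak (0.362805) = 100: 9.24 : 49.94 : 100.00 : 87.86 : 28.59

9.24 : 49.94 : 100.00 : 87.86 : 28.59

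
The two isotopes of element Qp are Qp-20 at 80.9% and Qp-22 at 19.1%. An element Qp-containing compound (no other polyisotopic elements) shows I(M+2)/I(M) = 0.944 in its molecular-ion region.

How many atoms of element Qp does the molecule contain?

For n independent Qp atoms, I(M+2)/I(M) = n · (abundance Qp-22) / (abundance Qp-20) = n · 0.191/0.809.
n = 0.944 × 0.809/0.191 = 4.00 ≈ 4

4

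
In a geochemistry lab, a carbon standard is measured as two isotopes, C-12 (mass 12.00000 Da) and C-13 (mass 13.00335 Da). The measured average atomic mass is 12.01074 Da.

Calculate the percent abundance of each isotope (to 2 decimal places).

With x = fraction of C-12 (so C-13 is 1 − x):
12.00000·x + 13.00335·(1 − x) = 12.01074
(12.00000 − 13.00335)·x = 12.01074 − 13.00335
x = -0.99261 / -1.00335 = 0.98930 → 98.93% C-12, 1.07% C-13.

C-12: 98.93%, C-13: 1.07%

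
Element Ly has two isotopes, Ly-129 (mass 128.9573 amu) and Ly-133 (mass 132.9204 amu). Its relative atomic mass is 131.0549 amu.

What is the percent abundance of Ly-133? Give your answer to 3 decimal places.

52.928%

Writing the weighted mean with unknown fraction x of Ly-129:
128.9573·x + 132.9204·(1 − x) = 131.0549
(128.9573 − 132.9204)·x = 131.0549 − 132.9204
x = -1.8655 / -3.9631 = 0.47072 → 47.072% Ly-129, 52.928% Ly-133.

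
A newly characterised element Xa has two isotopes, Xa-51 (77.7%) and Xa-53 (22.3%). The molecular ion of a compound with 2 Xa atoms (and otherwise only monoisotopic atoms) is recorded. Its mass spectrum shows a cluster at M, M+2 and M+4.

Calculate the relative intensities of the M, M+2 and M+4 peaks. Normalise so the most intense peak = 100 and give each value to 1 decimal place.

The 2 Xa atoms are independent, so intensities follow the terms of (0.777 + 0.223)^2.
P(M) = 0.777^2 = 0.603729
P(M+2) = 2 × 0.777^1 × 0.223^1 = 0.346542
P(M+4) = 0.223^2 = 0.049729
The M peak is largest (0.603729); scaling to 100 gives 100.0 : 57.4 : 8.2.

100.0 : 57.4 : 8.2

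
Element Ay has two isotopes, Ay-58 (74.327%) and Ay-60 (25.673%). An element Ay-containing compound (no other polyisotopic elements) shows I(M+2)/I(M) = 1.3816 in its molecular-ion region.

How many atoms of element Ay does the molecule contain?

4

With n Ay atoms, P(M+2)/P(M) = C(n,1)·p^(n−1)q / p^n = n·q/p = n · 0.25673/0.74327.
n = 1.3816 × 0.74327/0.25673 = 4.00 ≈ 4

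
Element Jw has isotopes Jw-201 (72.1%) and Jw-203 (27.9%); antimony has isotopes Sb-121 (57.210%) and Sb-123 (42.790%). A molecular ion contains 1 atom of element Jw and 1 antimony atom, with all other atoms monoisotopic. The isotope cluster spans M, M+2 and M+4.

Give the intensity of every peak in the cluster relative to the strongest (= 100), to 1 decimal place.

Element Jw pattern (n=1): 0.7210 : 0.2790
Antimony pattern (n=1): 0.5721 : 0.4279
Convolve the two distributions (both contribute in 2-u steps):
  M: 0.7210×0.5721 = 0.412484
  M+2: 0.7210×0.4279 + 0.2790×0.5721 = 0.468132
  M+4: 0.2790×0.4279 = 0.119384
Scale to base peak (0.468132) = 100: 88.1 : 100.0 : 25.5

88.1 : 100.0 : 25.5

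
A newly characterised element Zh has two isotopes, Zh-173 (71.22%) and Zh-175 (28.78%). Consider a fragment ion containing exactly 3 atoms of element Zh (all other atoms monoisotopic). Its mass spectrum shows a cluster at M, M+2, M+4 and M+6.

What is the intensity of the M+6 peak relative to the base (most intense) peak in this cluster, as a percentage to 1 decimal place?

5.4%

Binomial terms of (0.7122 + 0.2878)^3: M 0.3612, M+2 0.4379, M+4 0.1770, M+6 0.0238 → M+2 is the base peak.
P(M+2) = C(3,1) × 0.7122^2 × 0.2878^1 = 3 × 0.50722884 × 0.2878 = 0.437941 (base)
P(M+6) = C(3,3) × 0.7122^0 × 0.2878^3 = 1 × 1.0000 × 0.02383814 = 0.023838
Relative intensity = 0.023838 / 0.437941 × 100 = 5.4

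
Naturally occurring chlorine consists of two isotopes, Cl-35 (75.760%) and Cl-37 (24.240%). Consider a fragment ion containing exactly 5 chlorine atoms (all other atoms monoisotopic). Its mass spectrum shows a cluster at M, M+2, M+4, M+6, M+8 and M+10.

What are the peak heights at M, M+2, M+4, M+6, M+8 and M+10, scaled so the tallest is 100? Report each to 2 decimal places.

The 5 Cl atoms are independent, so intensities follow the terms of (0.75760 + 0.24240)^5.
P(M) = 0.75760^5 = 0.249574
P(M+2) = 5 × 0.75760^4 × 0.24240^1 = 0.399266
P(M+4) = 10 × 0.75760^3 × 0.24240^2 = 0.255497
P(M+6) = 10 × 0.75760^2 × 0.24240^3 = 0.081748
P(M+8) = 5 × 0.75760^1 × 0.24240^4 = 0.013078
P(M+10) = 0.24240^5 = 0.000837
The M+2 peak is largest (0.399266); scaling to 100 gives 62.51 : 100.00 : 63.99 : 20.47 : 3.28 : 0.21.

62.51 : 100.00 : 63.99 : 20.47 : 3.28 : 0.21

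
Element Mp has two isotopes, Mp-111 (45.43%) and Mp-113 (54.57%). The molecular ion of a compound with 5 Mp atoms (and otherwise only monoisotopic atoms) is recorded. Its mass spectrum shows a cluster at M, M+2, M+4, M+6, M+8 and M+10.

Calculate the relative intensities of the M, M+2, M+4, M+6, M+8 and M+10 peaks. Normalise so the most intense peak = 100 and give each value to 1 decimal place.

5.8 : 34.7 : 83.3 : 100.0 : 60.1 : 14.4

Expanding (0.4543 + 0.5457)^5:
P(M) = 0.4543^5 = 0.019351
P(M+2) = 5 × 0.4543^4 × 0.5457^1 = 0.116224
P(M+4) = 10 × 0.4543^3 × 0.5457^2 = 0.279213
P(M+6) = 10 × 0.4543^2 × 0.5457^3 = 0.335388
P(M+8) = 5 × 0.4543^1 × 0.5457^4 = 0.201432
P(M+10) = 0.5457^5 = 0.048392
The M+6 peak is largest (0.335388); scaling to 100 gives 5.8 : 34.7 : 83.3 : 100.0 : 60.1 : 14.4.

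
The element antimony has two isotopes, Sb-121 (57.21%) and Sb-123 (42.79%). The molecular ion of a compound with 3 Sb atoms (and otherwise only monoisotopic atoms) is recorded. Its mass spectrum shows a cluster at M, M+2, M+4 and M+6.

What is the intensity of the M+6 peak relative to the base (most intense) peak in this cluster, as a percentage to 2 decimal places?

18.65%

Term probabilities: M 0.1872, M+2 0.4202, M+4 0.3143, M+6 0.0783. Base peak = M+2.
P(M+2) = C(3,1) × 0.5721^2 × 0.4279^1 = 3 × 0.32729841 × 0.4279 = 0.420153 (base)
P(M+6) = C(3,3) × 0.5721^0 × 0.4279^3 = 1 × 1.0000 × 0.07834781 = 0.078348
Relative intensity = 0.078348 / 0.420153 × 100 = 18.65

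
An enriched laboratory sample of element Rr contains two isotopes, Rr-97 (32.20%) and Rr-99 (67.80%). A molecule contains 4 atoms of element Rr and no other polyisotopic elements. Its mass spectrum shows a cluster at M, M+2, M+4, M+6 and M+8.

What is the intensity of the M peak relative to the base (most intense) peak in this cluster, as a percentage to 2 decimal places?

2.68%

Binomial terms of (0.3220 + 0.6780)^4: M 0.0108, M+2 0.0905, M+4 0.2860, M+6 0.4014, M+8 0.2113 → M+6 is the base peak.
P(M+6) = C(4,3) × 0.3220^1 × 0.6780^3 = 4 × 0.3220 × 0.31166575 = 0.401425 (base)
P(M) = C(4,0) × 0.3220^4 × 0.6780^0 = 1 × 0.01075037 × 1.0000 = 0.010750
Relative intensity = 0.010750 / 0.401425 × 100 = 2.68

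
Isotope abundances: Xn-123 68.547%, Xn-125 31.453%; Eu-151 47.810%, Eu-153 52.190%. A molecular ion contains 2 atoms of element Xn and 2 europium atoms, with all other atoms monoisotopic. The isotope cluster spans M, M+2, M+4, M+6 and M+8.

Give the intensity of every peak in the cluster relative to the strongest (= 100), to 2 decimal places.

29.36 : 91.05 : 100.00 : 45.61 : 7.37

Element Xn pattern (n=2): 0.46986912 : 0.43120176 : 0.09892912
Europium pattern (n=2): 0.22857961 : 0.49904078 : 0.27237961
Convolve the two distributions (both contribute in 2-u steps):
  M: 0.46986912×0.22857961 = 0.107403
  M+2: 0.46986912×0.49904078 + 0.43120176×0.22857961 = 0.333048
  M+4: 0.46986912×0.27237961 + 0.43120176×0.49904078 + 0.09892912×0.22857961 = 0.365783
  M+6: 0.43120176×0.27237961 + 0.09892912×0.49904078 = 0.166820
  M+8: 0.09892912×0.27237961 = 0.026946
Scale to base peak (0.365783) = 100: 29.36 : 91.05 : 100.00 : 45.61 : 7.37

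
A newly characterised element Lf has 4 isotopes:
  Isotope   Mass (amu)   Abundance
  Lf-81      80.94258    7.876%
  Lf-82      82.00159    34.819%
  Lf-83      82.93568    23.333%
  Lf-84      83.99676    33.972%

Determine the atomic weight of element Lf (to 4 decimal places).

82.8139 amu

The abundance-weighted mean is 0.07876 × 80.94258 + 0.34819 × 82.00159 + 0.23333 × 82.93568 + 0.33972 × 83.99676
= 6.375038 + 28.552134 + 19.351382 + 28.535379 = 82.813933 amu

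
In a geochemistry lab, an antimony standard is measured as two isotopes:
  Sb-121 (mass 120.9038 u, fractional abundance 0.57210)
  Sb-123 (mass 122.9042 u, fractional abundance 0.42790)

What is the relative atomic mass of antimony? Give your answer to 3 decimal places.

121.760 u

Average mass = Σ (abundance × isotope mass) = 0.57210 × 120.9038 + 0.42790 × 122.9042
= 69.16906 + 52.59071 = 121.75977 u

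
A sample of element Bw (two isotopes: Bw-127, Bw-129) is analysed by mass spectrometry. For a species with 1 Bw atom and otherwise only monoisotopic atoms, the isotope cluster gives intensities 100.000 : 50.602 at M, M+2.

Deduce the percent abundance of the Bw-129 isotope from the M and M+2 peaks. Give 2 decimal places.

If p is the fraction of Bw that is Bw-127, then I(M+2)/I(M) = [C(1,1)·p^0·(1−p)] / p^1 = 1·(1−p)/p = 50.602/100.000 = 0.5060
(1−p)/p = 0.5060/1 = 0.5060  ⇒  p = 1/(1 + 0.5060) = 0.6640
Bw-127: 66.40%, Bw-129: 33.60%.

33.60%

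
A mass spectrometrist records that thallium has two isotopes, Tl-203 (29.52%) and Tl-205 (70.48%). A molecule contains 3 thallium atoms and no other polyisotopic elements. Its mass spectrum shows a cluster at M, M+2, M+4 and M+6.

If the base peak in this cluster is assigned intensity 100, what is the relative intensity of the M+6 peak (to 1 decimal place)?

Binomial terms of (0.2952 + 0.7048)^3: M 0.0257, M+2 0.1843, M+4 0.4399, M+6 0.3501 → M+4 is the base peak.
P(M+4) = C(3,2) × 0.2952^1 × 0.7048^2 = 3 × 0.2952 × 0.49674304 = 0.439916 (base)
P(M+6) = C(3,3) × 0.2952^0 × 0.7048^3 = 1 × 1.0000 × 0.35010449 = 0.350104
Relative intensity = 0.350104 / 0.439916 × 100 = 79.6

79.6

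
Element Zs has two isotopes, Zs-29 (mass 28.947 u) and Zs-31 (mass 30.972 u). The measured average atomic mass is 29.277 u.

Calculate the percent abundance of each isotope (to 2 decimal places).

Zs-29: 83.70%, Zs-31: 16.30%

With x = fraction of Zs-29 (so Zs-31 is 1 − x):
28.947·x + 30.972·(1 − x) = 29.277
(28.947 − 30.972)·x = 29.277 − 30.972
x = -1.695 / -2.025 = 0.83704 → 83.70% Zs-29, 16.30% Zs-31.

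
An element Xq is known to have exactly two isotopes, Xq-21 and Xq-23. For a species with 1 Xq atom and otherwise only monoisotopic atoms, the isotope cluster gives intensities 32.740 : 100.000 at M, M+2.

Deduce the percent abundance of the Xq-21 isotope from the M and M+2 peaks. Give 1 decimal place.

24.7%

Write p for the Xq-21 fraction. I(M+2)/I(M) = [C(1,1)·p^0·(1−p)] / p^1 = 1·(1−p)/p = 100.000/32.740 = 3.0544
(1−p)/p = 3.0544/1 = 3.0544  ⇒  p = 1/(1 + 3.0544) = 0.2466
Xq-21: 24.7%, Xq-23: 75.3%.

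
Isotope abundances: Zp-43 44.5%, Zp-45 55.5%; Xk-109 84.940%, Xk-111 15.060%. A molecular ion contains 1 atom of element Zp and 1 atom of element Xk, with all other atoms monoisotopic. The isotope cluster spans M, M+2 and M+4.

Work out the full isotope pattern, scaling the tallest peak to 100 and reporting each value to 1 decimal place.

70.2 : 100.0 : 15.5

Element Zp pattern (n=1): 0.4450 : 0.5550
Element Xk pattern (n=1): 0.8494 : 0.1506
Convolve the two distributions (both contribute in 2-u steps):
  M: 0.4450×0.8494 = 0.377983
  M+2: 0.4450×0.1506 + 0.5550×0.8494 = 0.538434
  M+4: 0.5550×0.1506 = 0.083583
Scale to base peak (0.538434) = 100: 70.2 : 100.0 : 15.5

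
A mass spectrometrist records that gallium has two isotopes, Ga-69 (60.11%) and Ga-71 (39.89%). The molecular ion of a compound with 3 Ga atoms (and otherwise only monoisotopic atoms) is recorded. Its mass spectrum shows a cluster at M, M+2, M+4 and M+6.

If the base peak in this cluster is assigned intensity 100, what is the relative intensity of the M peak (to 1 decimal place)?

Binomial terms of (0.6011 + 0.3989)^3: M 0.2172, M+2 0.4324, M+4 0.2869, M+6 0.0635 → M+2 is the base peak.
P(M+2) = C(3,1) × 0.6011^2 × 0.3989^1 = 3 × 0.36132121 × 0.3989 = 0.432393 (base)
P(M) = C(3,0) × 0.6011^3 × 0.3989^0 = 1 × 0.21719018 × 1.0000 = 0.217190
Relative intensity = 0.217190 / 0.432393 × 100 = 50.2

50.2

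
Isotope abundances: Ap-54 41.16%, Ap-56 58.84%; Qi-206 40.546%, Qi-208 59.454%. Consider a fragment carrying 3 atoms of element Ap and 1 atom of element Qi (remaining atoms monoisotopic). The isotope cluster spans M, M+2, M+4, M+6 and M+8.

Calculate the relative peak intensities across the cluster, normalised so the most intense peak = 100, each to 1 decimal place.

8.1 : 46.3 : 100.0 : 95.9 : 34.5

Element Ap pattern (n=3): 0.06973103 : 0.29905058 : 0.42750574 : 0.20371265
Element Qi pattern (n=1): 0.40546 : 0.59454
Convolve the two distributions (both contribute in 2-u steps):
  M: 0.06973103×0.40546 = 0.028273
  M+2: 0.06973103×0.59454 + 0.29905058×0.40546 = 0.162711
  M+4: 0.29905058×0.59454 + 0.42750574×0.40546 = 0.351134
  M+6: 0.42750574×0.59454 + 0.20371265×0.40546 = 0.336767
  M+8: 0.20371265×0.59454 = 0.121115
Scale to base peak (0.351134) = 100: 8.1 : 46.3 : 100.0 : 95.9 : 34.5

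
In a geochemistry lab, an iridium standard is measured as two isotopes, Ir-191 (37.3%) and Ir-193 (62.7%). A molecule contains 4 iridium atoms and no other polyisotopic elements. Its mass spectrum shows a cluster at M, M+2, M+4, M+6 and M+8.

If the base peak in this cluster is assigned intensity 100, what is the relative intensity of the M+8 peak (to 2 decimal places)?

42.02

Binomial terms of (0.373 + 0.627)^4: M 0.0194, M+2 0.1302, M+4 0.3282, M+6 0.3678, M+8 0.1546 → M+6 is the base peak.
P(M+6) = C(4,3) × 0.373^1 × 0.627^3 = 4 × 0.3730 × 0.24649188 = 0.367766 (base)
P(M+8) = C(4,4) × 0.373^0 × 0.627^4 = 1 × 1.0000 × 0.15455041 = 0.154550
Relative intensity = 0.154550 / 0.367766 × 100 = 42.02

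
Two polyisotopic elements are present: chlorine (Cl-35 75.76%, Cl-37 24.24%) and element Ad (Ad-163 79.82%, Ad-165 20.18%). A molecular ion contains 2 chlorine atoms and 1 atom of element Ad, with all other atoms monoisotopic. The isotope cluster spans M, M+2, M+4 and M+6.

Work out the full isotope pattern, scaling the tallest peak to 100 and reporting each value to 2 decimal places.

Chlorine pattern (n=2): 0.57395776 : 0.36728448 : 0.05875776
Element Ad pattern (n=1): 0.7982 : 0.2018
Convolve the two distributions (both contribute in 2-u steps):
  M: 0.57395776×0.7982 = 0.458133
  M+2: 0.57395776×0.2018 + 0.36728448×0.7982 = 0.408991
  M+4: 0.36728448×0.2018 + 0.05875776×0.7982 = 0.121018
  M+6: 0.05875776×0.2018 = 0.011857
Scale to base peak (0.458133) = 100: 100.00 : 89.27 : 26.42 : 2.59

100.00 : 89.27 : 26.42 : 2.59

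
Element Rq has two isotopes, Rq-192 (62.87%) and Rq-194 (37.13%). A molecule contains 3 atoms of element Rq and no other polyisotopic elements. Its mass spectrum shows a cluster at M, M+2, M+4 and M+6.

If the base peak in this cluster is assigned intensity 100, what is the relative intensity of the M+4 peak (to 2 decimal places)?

59.06

Binomial terms of (0.6287 + 0.3713)^3: M 0.2485, M+2 0.4403, M+4 0.2600, M+6 0.0512 → M+2 is the base peak.
P(M+2) = C(3,1) × 0.6287^2 × 0.3713^1 = 3 × 0.39526369 × 0.3713 = 0.440284 (base)
P(M+4) = C(3,2) × 0.6287^1 × 0.3713^2 = 3 × 0.6287 × 0.13786369 = 0.260025
Relative intensity = 0.260025 / 0.440284 × 100 = 59.06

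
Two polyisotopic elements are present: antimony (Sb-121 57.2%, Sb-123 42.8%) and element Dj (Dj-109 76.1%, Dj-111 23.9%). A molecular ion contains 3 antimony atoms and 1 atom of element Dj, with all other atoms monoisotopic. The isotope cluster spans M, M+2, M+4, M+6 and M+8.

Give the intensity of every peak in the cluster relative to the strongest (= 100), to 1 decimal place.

Antimony pattern (n=3): 0.18714925 : 0.42010426 : 0.31434374 : 0.07840275
Element Dj pattern (n=1): 0.7610 : 0.2390
Convolve the two distributions (both contribute in 2-u steps):
  M: 0.18714925×0.7610 = 0.142421
  M+2: 0.18714925×0.2390 + 0.42010426×0.7610 = 0.364428
  M+4: 0.42010426×0.2390 + 0.31434374×0.7610 = 0.339621
  M+6: 0.31434374×0.2390 + 0.07840275×0.7610 = 0.134793
  M+8: 0.07840275×0.2390 = 0.018738
Scale to base peak (0.364428) = 100: 39.1 : 100.0 : 93.2 : 37.0 : 5.1

39.1 : 100.0 : 93.2 : 37.0 : 5.1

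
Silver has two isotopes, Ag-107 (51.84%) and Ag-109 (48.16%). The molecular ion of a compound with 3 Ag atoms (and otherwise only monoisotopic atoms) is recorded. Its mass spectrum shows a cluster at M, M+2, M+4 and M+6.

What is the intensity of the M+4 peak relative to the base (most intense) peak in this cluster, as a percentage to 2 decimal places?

Term probabilities: M 0.1393, M+2 0.3883, M+4 0.3607, M+6 0.1117. Base peak = M+2.
P(M+2) = C(3,1) × 0.5184^2 × 0.4816^1 = 3 × 0.26873856 × 0.4816 = 0.388273 (base)
P(M+4) = C(3,2) × 0.5184^1 × 0.4816^2 = 3 × 0.5184 × 0.23193856 = 0.360711
Relative intensity = 0.360711 / 0.388273 × 100 = 92.90

92.90%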